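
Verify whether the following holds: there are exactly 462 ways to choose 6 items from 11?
True

Reasoning: C(11,6) = 462.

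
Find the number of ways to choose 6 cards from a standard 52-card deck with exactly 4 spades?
529,815

Working:
13 spades and 39 non-spades: C(13,4) × C(39,2) = 715 × 741 = 529,815.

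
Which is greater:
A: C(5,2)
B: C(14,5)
A=C(5,2)=10, B=C(14,5)=2,002.
Final answer: B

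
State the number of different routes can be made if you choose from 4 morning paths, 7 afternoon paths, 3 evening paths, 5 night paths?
By the multiplication principle: 4 × 7 × 3 × 5 = 420.

Answer: 420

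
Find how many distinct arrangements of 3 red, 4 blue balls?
35

Explanation: Multinomial: 7!/(3! × 4!) = 35.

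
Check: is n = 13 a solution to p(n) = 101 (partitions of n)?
Yes
Pentagonal recurrence p(n) = p(n−1) + p(n−2) − p(n−5) − p(n−7) + …: p(13) = p(12) + p(11) − p(8) − p(6) + p(1) = 77 + 56 − 22 − 11 + 1 = 101, which equals 101.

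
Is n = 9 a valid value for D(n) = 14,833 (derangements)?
D(9) = (9-1)·[D(8) + D(7)] = 8·[14,833 + 1,854] = 133,496, which does not equal 14,833.

Answer: No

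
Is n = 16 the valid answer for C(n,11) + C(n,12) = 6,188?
C(16,11) + C(16,12) = 4,368 + 1,820 = 6,188, which equals 6,188.
Final answer: Yes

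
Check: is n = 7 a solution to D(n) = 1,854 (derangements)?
D(7) = (7-1)·[D(6) + D(5)] = 6·[265 + 44] = 1,854, which equals 1,854.
Final answer: Yes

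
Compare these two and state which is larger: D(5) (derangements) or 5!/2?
5!/2

Reasoning: D(5) = (5-1)·[D(4) + D(3)] = 4·[9 + 2] = 44; 5!/2 = 120/2 = 60.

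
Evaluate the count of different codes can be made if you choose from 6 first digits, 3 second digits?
18

Solution: By the multiplication principle: 6 × 3 = 18.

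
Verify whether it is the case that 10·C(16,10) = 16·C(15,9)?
Absorption identity k·C(n,k) = n·C(n-1,k-1). LHS = 10·8008 = 80,080; RHS = 16·5005 = 80,080.

Answer: True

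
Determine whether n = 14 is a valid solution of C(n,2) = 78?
No

Solution: C(14,2) = 14·13/2! = 182/2 = 91, which does not equal 78.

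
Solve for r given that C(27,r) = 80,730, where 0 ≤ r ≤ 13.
5

Explanation: C(27,r) is increasing for 0 ≤ r ≤ 13. Stepping up (C(27,r+1) = C(27,r)·(27−r)/(r+1)): C(27,1) = 27, C(27,2) = 351, C(27,3) = 2,925, C(27,4) = 17,550, C(27,5) = 80,730 ✓. So r = 5.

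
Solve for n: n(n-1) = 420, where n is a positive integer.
n² − n − 420 = 0, so n = (1 ± √(1 + 4·420))/2 = (1 ± √1,681)/2 = (1 ± 41)/2, i.e. n = 21 or n = -20. Taking the positive root, n = 21 (check: 21×20 = 420).
Final answer: 21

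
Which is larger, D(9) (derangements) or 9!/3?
D(9)
D(9) = (9-1)·[D(8) + D(7)] = 8·[14,833 + 1,854] = 133,496; 9!/3 = 362,880/3 = 120,960.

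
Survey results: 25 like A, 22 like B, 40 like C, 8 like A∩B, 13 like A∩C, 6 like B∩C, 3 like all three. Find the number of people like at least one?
|A∪B∪C| = 25+22+40-8-13-6+3 = 63.

Answer: 63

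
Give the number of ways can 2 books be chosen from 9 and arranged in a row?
72

Reasoning: P(9,2) = 9!/(9-2)! = 72.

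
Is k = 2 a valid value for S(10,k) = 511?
Yes

Working:
S(10,2) = 2·S(9,2) + S(9,1) = 2·255 + 1 = 511, which equals 511.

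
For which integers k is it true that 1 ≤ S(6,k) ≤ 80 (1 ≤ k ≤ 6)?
S(6,1)=1; S(6,2)=31; S(6,3)=90; S(6,4)=65; S(6,5)=15; S(6,6)=1. So valid k = 1, 2, 4, 5, 6.
Final answer: 1, 2, 4, 5, 6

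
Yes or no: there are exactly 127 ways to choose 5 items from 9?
No
C(9,5) = 126 ≠ 127.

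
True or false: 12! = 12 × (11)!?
By definition n! = n × (n-1)!, so 12! = 12 × 11!.

Answer: True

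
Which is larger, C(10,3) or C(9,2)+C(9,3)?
By Pascal's identity: C(10,3) = C(9,2)+C(9,3) = 120. Equal.
Final answer: Equal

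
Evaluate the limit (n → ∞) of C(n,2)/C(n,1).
∞

Reasoning: C(n,2)/C(n,1) = (n-1)/2 → ∞ as n → ∞.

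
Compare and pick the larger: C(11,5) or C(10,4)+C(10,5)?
By Pascal's identity: C(11,5) = C(10,4)+C(10,5) = 462. Equal.

Answer: Equal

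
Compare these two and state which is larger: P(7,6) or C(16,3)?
P(7,6)

Solution: P(7,6)=5,040, C(16,3)=560.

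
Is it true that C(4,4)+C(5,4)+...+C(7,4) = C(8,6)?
Hockey stick identity gives Σ = C(8,5) = 56; RHS C(8,6) = 28.

Answer: False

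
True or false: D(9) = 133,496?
True

Reasoning: Derangements of 9 elements: D(9) = (9-1)·[D(8) + D(7)] = 8·[14,833 + 1,854] = 133,496.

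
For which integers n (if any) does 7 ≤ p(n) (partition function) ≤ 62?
5, 6, 7, 8, 9, 10, 11

Reasoning: Tabulating p(n) via p(n) = p(n−1) + p(n−2) − p(n−5) − p(n−7) + …: p(4)=5; p(5)=7; p(6)=11; p(7)=15; p(8)=22; p(9)=30; p(10)=42; p(11)=56; p(12)=77. So valid n = 5, 6, 7, 8, 9, 10, 11.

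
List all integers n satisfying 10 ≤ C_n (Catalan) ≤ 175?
4, 5, 6

C_3=5; C_4=14; C_5=42; C_6=132; C_7=429. So valid n = 4, 5, 6.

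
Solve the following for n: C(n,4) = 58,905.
36

Explanation: C(n,4) = n(n−1)(n−2)(n−3)/4! is increasing in n, and n(n−1)(n−2)(n−3) = 4!·58,905 = 1,413,720 ≈ (n−1.5)^4 gives n ≈ 36.0. Check: C(34,4) = 46,376, C(35,4) = 52,360, C(36,4) = 58,905 ✓. So n = 36.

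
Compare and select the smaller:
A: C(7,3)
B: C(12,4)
A
A=C(7,3)=35, B=C(12,4)=495.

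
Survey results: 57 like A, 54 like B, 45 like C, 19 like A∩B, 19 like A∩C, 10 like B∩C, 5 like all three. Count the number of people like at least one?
|A∪B∪C| = 57+54+45-19-19-10+5 = 113.

Answer: 113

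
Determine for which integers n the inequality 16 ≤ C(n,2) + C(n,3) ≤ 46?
5, 6

Reasoning: C(4,2)+C(4,3)=10; C(5,2)+C(5,3)=20; C(6,2)+C(6,3)=35; C(7,2)+C(7,3)=56. So valid n = 5, 6.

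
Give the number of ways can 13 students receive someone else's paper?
Using D(n) = (n-1)[D(n-1) + D(n-2)]:
D(13) = (13-1) × [D(12) + D(11)]
      = 12 × [176214841 + 14684570]
      = 12 × 190899411
      = 2,290,792,932

Answer: 2,290,792,932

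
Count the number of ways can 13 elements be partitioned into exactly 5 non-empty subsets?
This equals S(13,5), the Stirling number of the 2nd kind.
Using the Stirling recurrence: S(n,k) = k·S(n-1,k) + S(n-1,k-1)
S(13,5) = 5·S(12,5) + S(12,4)
         = 5·1379400 + 611501
         = 6897000 + 611501
         = 7,508,501
Final answer: 7,508,501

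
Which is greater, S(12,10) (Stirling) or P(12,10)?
S(12,10) = 10·S(11,10) + S(11,9) = 10·55 + 1,155 = 1,705; P(12,10) = 239,500,800.
Final answer: P(12,10)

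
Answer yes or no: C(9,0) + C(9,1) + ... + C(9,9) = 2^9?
Binomial theorem with x = y = 1: Σ C(9,i) = (1+1)^9 = 2^9 = 512. The statement holds.
Final answer: Yes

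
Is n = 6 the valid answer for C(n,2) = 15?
C(6,2) = 6·5/2! = 30/2 = 15, which equals 15.

Answer: Yes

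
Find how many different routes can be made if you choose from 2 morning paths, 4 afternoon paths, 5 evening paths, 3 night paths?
120

Working:
By the multiplication principle: 2 × 4 × 5 × 3 = 120.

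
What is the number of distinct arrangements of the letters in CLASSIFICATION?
Word has 14 letters (C=2, L=1, A=2, S=2, I=3, F=1, T=1, O=1, N=1). Arrangements: 14!/Π(k!) = 1,816,214,400.
Final answer: 1,816,214,400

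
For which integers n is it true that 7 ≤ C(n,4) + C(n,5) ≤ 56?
6, 7

Explanation: C(5,4)+C(5,5)=6; C(6,4)+C(6,5)=21; C(7,4)+C(7,5)=56; C(8,4)+C(8,5)=126. So valid n = 6, 7.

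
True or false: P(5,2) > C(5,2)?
P(5,2) = 20 and C(5,2) = 10; P(n,r) = r! × C(n,r) so P > C whenever r ≥ 2.

Answer: True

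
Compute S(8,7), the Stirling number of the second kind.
28
Using the Stirling recurrence: S(n,k) = k·S(n-1,k) + S(n-1,k-1)
S(8,7) = 7·S(7,7) + S(7,6)
         = 7·1 + 21
         = 7 + 21
         = 28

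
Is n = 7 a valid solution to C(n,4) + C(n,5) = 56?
Yes

Reasoning: C(7,4) + C(7,5) = 35 + 21 = 56, which equals 56.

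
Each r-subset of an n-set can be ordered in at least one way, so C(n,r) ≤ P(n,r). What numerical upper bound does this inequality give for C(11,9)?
P(11,9) = 11·10·9·8·7·6·5·4·3 = 19,958,400, so C(11,9) ≤ 19,958,400. (The bound is loose by a factor of 9! = 362,880: C(11,9) = 19,958,400/362,880 = 55.)
Final answer: 19,958,400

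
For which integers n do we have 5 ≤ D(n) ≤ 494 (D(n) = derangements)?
4, 5, 6

Working:
Using D(n) = (n−1)[D(n−1) + D(n−2)] with D(1)=0, D(2)=1: D(3)=2; D(4)=9; D(5)=44; D(6)=265; D(7)=1,854. So valid n = 4, 5, 6.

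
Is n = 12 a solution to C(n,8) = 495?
Yes

Working:
C(12,8) = 12·11·10·9·8·7·6·5/8! = 19,958,400/40,320 = 495, which equals 495.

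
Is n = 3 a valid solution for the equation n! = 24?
No

Reasoning: 3! = 3·2! = 3·2 = 6, which does not equal 24.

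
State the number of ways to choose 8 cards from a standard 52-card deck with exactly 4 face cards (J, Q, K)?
45,238,050

Explanation: 12 face cards and 40 non-face cards: C(12,4) × C(40,4) = 495 × 91,390 = 45,238,050.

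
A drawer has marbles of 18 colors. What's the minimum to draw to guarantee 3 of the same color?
37
Worst case: 2 of each = 36. One more: 37.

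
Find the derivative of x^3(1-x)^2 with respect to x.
3x^2(1-x)^2 - 2x^3(1-x)^1

Solution: Product rule: 3x^{2}(1-x)^{2} + x^3·(-2)(1-x)^{1}.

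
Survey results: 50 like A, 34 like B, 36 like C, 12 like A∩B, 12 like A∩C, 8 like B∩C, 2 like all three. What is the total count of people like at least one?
|A∪B∪C| = 50+34+36-12-12-8+2 = 90.

Answer: 90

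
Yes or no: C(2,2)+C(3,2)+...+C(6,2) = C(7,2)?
No
Hockey stick identity gives Σ = C(7,3) = 35; RHS C(7,2) = 21.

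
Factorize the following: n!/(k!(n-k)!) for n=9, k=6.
C(9,6) = 84

Working:
This is the binomial coefficient C(9,6) = 84.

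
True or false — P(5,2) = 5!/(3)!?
Permutation formula P(n,k) = n!/(n-k)!: 5!/3! = 120/6 = 20 = P(5,2). The statement holds.
Final answer: True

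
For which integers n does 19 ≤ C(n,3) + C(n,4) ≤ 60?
6

C(5,3)+C(5,4)=15; C(6,3)+C(6,4)=35; C(7,3)+C(7,4)=70. So valid n = 6.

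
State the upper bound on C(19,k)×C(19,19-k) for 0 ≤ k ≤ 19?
8,533,694,884

C(19,k)·C(19,19-k) = C(19,k)², maximised at the centre k = 9: C(19,9)² = 8,533,694,884.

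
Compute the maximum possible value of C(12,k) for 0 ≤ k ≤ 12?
924

Solution: Maximum at k = 6: C(12,6) = 924.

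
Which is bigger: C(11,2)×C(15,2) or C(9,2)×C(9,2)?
C(11,2)×C(15,2)

C(11,2)×C(15,2)=5,775, C(9,2)×C(9,2)=1,296.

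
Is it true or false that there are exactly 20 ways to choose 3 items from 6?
True
C(6,3) = 20.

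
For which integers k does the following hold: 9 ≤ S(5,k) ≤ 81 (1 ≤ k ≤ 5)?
2, 3, 4

Reasoning: S(5,1)=1; S(5,2)=15; S(5,3)=25; S(5,4)=10; S(5,5)=1. So valid k = 2, 3, 4.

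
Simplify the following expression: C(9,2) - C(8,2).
C(9,2) - C(8,2) = C(8,1) = 8.

Answer: 8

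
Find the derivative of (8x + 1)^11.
88(8x + 1)^10
Chain rule: 11(8x+1)^{10} × 8 = 88(8x+1)^{10}.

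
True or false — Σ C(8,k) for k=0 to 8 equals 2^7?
False

Solution: Binomial theorem: Σ C(8,k) = (1+1)^8 = 2^8 = 256; RHS 2^7 = 128.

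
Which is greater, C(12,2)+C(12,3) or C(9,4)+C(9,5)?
C(12,2)+C(12,3)

Working:
First=286, Second=252.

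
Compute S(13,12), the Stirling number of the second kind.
78

Working:
Using the Stirling recurrence: S(n,k) = k·S(n-1,k) + S(n-1,k-1)
S(13,12) = 12·S(12,12) + S(12,11)
         = 12·1 + 66
         = 12 + 66
         = 78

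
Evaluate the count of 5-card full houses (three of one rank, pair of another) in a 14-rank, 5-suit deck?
18,200

Working:
Triple rank: 14. Triple suits: C(5,3)=10. Pair rank: 13. Pair suits: C(5,2)=10. Total: 18,200.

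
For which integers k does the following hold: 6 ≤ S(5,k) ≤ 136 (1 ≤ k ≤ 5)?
S(5,1)=1; S(5,2)=15; S(5,3)=25; S(5,4)=10; S(5,5)=1. So valid k = 2, 3, 4.

Answer: 2, 3, 4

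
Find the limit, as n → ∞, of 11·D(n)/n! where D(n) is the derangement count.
11/e

Working:
D(n)/n! → 1/e, so 11·D(n)/n! → 11/e.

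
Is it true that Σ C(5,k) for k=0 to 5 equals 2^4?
False

Binomial theorem: Σ C(5,k) = (1+1)^5 = 2^5 = 32; RHS 2^4 = 16.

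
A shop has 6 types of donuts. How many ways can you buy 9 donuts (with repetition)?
Stars and bars: C(9+6-1, 9) = C(14, 9) = 2,002.

Answer: 2,002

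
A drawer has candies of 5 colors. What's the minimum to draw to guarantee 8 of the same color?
Worst case: 7 of each = 35. One more: 36.

Answer: 36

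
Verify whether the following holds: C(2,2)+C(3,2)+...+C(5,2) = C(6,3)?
True

Solution: Hockey stick identity gives Σ = C(6,3) = 20; RHS C(6,3) = 20.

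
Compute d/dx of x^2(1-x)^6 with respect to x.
2x^1(1-x)^6 - 6x^2(1-x)^5

Solution: Product rule: 2x^{1}(1-x)^{6} + x^2·(-6)(1-x)^{5}.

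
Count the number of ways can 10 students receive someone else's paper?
1,334,961

Using D(n) = (n-1)[D(n-1) + D(n-2)]:
D(10) = (10-1) × [D(9) + D(8)]
      = 9 × [133496 + 14833]
      = 9 × 148329
      = 1,334,961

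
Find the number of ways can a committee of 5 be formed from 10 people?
252

Explanation: C(10,5) = 10! / (5! × (10-5)!)
         = 10! / (5! × 5!)
         = 252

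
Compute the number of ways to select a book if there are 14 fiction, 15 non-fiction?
29

Working:
By the addition principle: 14 + 15 = 29.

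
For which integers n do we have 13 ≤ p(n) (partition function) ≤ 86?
Tabulating p(n) via p(n) = p(n−1) + p(n−2) − p(n−5) − p(n−7) + …: p(6)=11; p(7)=15; p(8)=22; p(9)=30; p(10)=42; p(11)=56; p(12)=77; p(13)=101. So valid n = 7, 8, 9, 10, 11, 12.
Final answer: 7, 8, 9, 10, 11, 12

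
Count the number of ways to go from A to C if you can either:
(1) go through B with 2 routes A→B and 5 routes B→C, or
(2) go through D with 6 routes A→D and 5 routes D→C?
40

Reasoning: Route via B: 2×5=10. Route via D: 6×5=30. Total: 40.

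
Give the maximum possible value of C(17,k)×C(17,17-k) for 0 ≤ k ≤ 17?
C(17,k)·C(17,17-k) = C(17,k)², maximised at the centre k = 8: C(17,8)² = 590,976,100.
Final answer: 590,976,100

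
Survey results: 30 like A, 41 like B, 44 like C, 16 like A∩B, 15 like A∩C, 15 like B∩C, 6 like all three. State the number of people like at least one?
75

|A∪B∪C| = 30+41+44-16-15-15+6 = 75.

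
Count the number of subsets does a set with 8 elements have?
256

Reasoning: Each element can be included or excluded: 2^8 = 256.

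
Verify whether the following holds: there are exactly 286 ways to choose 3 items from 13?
True
C(13,3) = 286.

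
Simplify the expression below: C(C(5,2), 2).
45

Working:
C(5,2) = 10, then C(10, 2) = 45.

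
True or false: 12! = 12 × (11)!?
True

By definition n! = n × (n-1)!, so 12! = 12 × 11!.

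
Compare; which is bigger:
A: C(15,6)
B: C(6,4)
A

A=C(15,6)=5,005, B=C(6,4)=15.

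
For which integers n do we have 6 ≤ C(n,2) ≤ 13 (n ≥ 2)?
C(3,2)=3; C(4,2)=6; C(5,2)=10; C(6,2)=15. So valid n = 4, 5.

Answer: 4, 5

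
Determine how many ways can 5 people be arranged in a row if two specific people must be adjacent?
48

Working:
Treat pair as unit: (5-1)! arrangements × 2 internal orders = 48.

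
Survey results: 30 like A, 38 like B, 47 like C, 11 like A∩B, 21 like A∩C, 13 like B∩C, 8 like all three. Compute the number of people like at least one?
|A∪B∪C| = 30+38+47-11-21-13+8 = 78.

Answer: 78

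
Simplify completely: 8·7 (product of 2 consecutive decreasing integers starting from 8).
56
This is P(8,2) = 8!/(6)! = 56.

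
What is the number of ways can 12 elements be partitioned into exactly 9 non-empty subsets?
22,275

Solution: This equals S(12,9), the Stirling number of the 2nd kind.
Using the Stirling recurrence: S(n,k) = k·S(n-1,k) + S(n-1,k-1)
S(12,9) = 9·S(11,9) + S(11,8)
         = 9·1155 + 11880
         = 10395 + 11880
         = 22,275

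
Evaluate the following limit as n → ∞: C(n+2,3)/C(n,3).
1
Both numerator and denominator grow as n^3/3! for large n, so the ratio → 1.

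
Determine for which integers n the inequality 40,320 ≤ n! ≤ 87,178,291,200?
8, 9, 10, 11, 12, 13, 14

Working:
n! is strictly increasing; 8! = 40,320 and 14! = 87,178,291,200, so valid n = 8, 9, 10, 11, 12, 13, 14.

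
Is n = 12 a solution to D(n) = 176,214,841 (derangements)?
D(12) = (12-1)·[D(11) + D(10)] = 11·[14,684,570 + 1,334,961] = 176,214,841, which equals 176,214,841.

Answer: Yes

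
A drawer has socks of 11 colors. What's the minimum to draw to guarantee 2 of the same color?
12

Reasoning: Worst case: 1 of each = 11. One more: 12.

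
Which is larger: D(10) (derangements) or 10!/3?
D(10)

Solution: D(10) = (10-1)·[D(9) + D(8)] = 9·[133,496 + 14,833] = 1,334,961; 10!/3 = 3,628,800/3 = 1,209,600.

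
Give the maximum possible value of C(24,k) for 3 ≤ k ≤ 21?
2,704,156
C(24,k) is maximised at the centre of the row: C(24,12) = 2,704,156.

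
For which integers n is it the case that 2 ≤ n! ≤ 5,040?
n! is strictly increasing; 2! = 2 and 7! = 5,040, so valid n = 2, 3, 4, 5, 6, 7.

Answer: 2, 3, 4, 5, 6, 7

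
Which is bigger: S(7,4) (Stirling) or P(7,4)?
P(7,4)

Working:
S(7,4) = 4·S(6,4) + S(6,3) = 4·65 + 90 = 350; P(7,4) = 840.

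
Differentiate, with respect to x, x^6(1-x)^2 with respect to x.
6x^5(1-x)^2 - 2x^6(1-x)^1

Product rule: 6x^{5}(1-x)^{2} + x^6·(-2)(1-x)^{1}.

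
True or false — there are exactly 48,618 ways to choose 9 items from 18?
C(18,9) = 48,620 ≠ 48618.

Answer: False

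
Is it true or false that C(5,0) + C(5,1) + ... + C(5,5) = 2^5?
True

Explanation: Binomial theorem with x = y = 1: Σ C(5,i) = (1+1)^5 = 2^5 = 32. The statement holds.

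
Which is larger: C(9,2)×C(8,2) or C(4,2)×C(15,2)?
C(9,2)×C(8,2)

C(9,2)×C(8,2)=1,008, C(4,2)×C(15,2)=630.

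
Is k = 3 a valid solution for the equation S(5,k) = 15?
No

Reasoning: S(5,3) = 3·S(4,3) + S(4,2) = 3·6 + 7 = 25, which does not equal 15.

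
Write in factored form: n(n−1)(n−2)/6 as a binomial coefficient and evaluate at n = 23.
C(n,3); C(23,3) = 1,771

Working:
n(n−1)(n−2)/6 = n!/(3!(n−3)!) = C(n,3). At n = 23: C(23,3) = 1,771.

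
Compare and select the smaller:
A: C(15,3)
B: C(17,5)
A

Explanation: A=C(15,3)=455, B=C(17,5)=6,188.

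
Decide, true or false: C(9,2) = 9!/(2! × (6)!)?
The correct denominator is 2!×7!, giving C(9,2) = 36; the stated RHS is 9!/(2!×6!) = 252 ≠ 36, so the statement does not hold.

Answer: False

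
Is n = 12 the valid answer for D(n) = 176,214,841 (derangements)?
Yes
D(12) = (12-1)·[D(11) + D(10)] = 11·[14,684,570 + 1,334,961] = 176,214,841, which equals 176,214,841.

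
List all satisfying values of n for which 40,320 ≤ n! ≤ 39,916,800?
8, 9, 10, 11

Reasoning: n! is strictly increasing; 8! = 40,320 and 11! = 39,916,800, so valid n = 8, 9, 10, 11.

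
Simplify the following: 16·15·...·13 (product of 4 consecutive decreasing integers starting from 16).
This is P(16,4) = 16!/(12)! = 43,680.
Final answer: 43,680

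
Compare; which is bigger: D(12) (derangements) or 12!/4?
D(12)

Working:
D(12) = (12-1)·[D(11) + D(10)] = 11·[14,684,570 + 1,334,961] = 176,214,841; 12!/4 = 479,001,600/4 = 119,750,400.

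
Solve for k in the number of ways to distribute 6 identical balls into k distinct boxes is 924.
7

Reasoning: Stars and bars: the count is C(6+k−1, k−1), increasing in k. k=5: C(10,4) = 210, k=6: C(11,5) = 462, k=7: C(12,6) = 924 ✓. So k = 7.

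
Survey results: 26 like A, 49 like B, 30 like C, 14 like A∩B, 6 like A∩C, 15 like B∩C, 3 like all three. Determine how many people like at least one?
73

Working:
|A∪B∪C| = 26+49+30-14-6-15+3 = 73.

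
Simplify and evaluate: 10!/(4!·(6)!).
210

Solution: This is C(10,4) = 210.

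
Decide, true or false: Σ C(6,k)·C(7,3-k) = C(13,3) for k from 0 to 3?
True

Explanation: Vandermonde's identity gives C(13,3) = 286; RHS C(13,3) = 286.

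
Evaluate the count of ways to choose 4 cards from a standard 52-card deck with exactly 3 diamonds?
11,154

Explanation: 13 diamonds and 39 non-diamonds: C(13,3) × C(39,1) = 286 × 39 = 11,154.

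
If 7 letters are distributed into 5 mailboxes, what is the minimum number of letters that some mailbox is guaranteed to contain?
2

Working:
Pigeonhole: ⌈7/5⌉ = 2.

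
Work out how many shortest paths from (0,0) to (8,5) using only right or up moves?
Choose 8 rights from 13 moves: C(13,8) = 1,287.
Final answer: 1,287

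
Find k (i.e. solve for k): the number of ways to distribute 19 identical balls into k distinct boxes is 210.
3

Reasoning: Stars and bars: the count is C(19+k−1, k−1), increasing in k. k=2: C(20,1) = 20, k=3: C(21,2) = 210 ✓. So k = 3.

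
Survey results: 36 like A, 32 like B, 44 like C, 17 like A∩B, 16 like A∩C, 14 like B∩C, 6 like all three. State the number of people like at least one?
|A∪B∪C| = 36+32+44-17-16-14+6 = 71.

Answer: 71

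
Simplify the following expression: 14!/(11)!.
This equals 14×13×12 = 2,184.

Answer: 2,184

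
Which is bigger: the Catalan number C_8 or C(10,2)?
C_8
C_8 = C(16,8)/(8+1) = 12,870/9 = 1,430; C(10,2) = 45.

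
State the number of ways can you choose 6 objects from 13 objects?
1,716

Solution: C(13,6) = 13! / (6! × (13-6)!)
         = 13! / (6! × 7!)
         = 1,716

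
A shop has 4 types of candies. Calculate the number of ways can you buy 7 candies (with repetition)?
Stars and bars: C(7+4-1, 7) = C(10, 7) = 120.

Answer: 120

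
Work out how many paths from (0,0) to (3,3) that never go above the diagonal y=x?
5

Explanation: Counted by the Catalan number C_3: C_3 = C(6,3)/(3+1) = 20/4 = 5.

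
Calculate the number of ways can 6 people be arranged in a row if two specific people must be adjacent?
240

Reasoning: Treat pair as unit: (6-1)! arrangements × 2 internal orders = 240.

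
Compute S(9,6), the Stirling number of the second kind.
2,646
Using the Stirling recurrence: S(n,k) = k·S(n-1,k) + S(n-1,k-1)
S(9,6) = 6·S(8,6) + S(8,5)
         = 6·266 + 1050
         = 1596 + 1050
         = 2,646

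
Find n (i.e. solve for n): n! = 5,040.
7

Explanation: n! is strictly increasing. 5! = 120, 6! = 720, 7! = 5,040 ✓. So n = 7.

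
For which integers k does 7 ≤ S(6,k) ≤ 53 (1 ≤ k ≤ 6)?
2, 5
S(6,1)=1; S(6,2)=31; S(6,3)=90; S(6,4)=65; S(6,5)=15; S(6,6)=1. So valid k = 2, 5.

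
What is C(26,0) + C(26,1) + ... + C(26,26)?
Sum of binomial coefficients = 2^26 = 67,108,864.
Final answer: 67,108,864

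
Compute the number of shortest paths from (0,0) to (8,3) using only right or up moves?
165

Choose 8 rights from 11 moves: C(11,8) = 165.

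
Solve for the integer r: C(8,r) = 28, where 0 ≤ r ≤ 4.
2

C(8,r) is increasing for 0 ≤ r ≤ 4. Stepping up (C(8,r+1) = C(8,r)·(8−r)/(r+1)): C(8,1) = 8, C(8,2) = 28 ✓. So r = 2.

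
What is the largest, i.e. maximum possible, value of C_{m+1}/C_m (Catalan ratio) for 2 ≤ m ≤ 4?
3

Reasoning: C_{m+1}/C_m = 2(2m+1)/(m+2), which increases with m. Maximum at m = 4: 2·9/6 = 3.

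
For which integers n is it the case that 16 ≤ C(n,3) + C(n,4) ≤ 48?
6
C(5,3)+C(5,4)=15; C(6,3)+C(6,4)=35; C(7,3)+C(7,4)=70. So valid n = 6.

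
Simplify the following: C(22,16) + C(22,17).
100,947

By Pascal's identity: C(23,17) = 100,947.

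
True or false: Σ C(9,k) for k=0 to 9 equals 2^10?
False

Working:
Binomial theorem: Σ C(9,k) = (1+1)^9 = 2^9 = 512; RHS 2^10 = 1,024.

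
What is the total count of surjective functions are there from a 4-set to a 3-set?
36

Working:
Onto functions = 3! × S(4,3)
First compute S(4,3) via recurrence:
Using the Stirling recurrence: S(n,k) = k·S(n-1,k) + S(n-1,k-1)
S(4,3) = 3·S(3,3) + S(3,2)
         = 3·1 + 3
         = 3 + 3
         = 6
Then: 6 × 6 = 36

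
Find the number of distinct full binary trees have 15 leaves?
2,674,440

Working:
Using the Catalan number formula: C_n = C(2n, n) / (n+1)
C_14 = C(28, 14) / (14+1)
     = 40116600 / 15
     = 2,674,440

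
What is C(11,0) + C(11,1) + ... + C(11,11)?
2,048

Reasoning: Sum of binomial coefficients = 2^11 = 2,048.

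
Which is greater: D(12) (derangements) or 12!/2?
D(12) = (12-1)·[D(11) + D(10)] = 11·[14,684,570 + 1,334,961] = 176,214,841; 12!/2 = 479,001,600/2 = 239,500,800.

Answer: 12!/2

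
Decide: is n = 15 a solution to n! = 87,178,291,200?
No

Solution: 15! = 15·14! = 15·87,178,291,200 = 1,307,674,368,000, which does not equal 87,178,291,200.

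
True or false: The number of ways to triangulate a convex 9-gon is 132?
Triangulations of a convex 9-gon are counted by the Catalan number C_7: C_7 = C(14,7)/(7+1) = 3,432/8 = 429.
Final answer: False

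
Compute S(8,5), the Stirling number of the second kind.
1,050

Explanation: Using the Stirling recurrence: S(n,k) = k·S(n-1,k) + S(n-1,k-1)
S(8,5) = 5·S(7,5) + S(7,4)
         = 5·140 + 350
         = 700 + 350
         = 1,050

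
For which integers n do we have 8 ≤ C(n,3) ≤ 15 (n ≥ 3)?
5

Explanation: C(4,3)=4; C(5,3)=10; C(6,3)=20. So valid n = 5.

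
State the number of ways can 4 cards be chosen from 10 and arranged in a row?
5,040

Solution: P(10,4) = 10!/(10-4)! = 5,040.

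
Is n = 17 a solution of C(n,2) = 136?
C(17,2) = 17·16/2! = 272/2 = 136, which equals 136.
Final answer: Yes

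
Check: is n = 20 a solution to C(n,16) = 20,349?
C(20,16) = 20·19·18·17·16·15·14·13·12·11·10·9·8·7·6·5/16! = 101,370,917,007,360,000/20,922,789,888,000 = 4,845, which does not equal 20,349.
Final answer: No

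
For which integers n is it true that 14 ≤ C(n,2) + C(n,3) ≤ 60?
C(4,2)+C(4,3)=10; C(5,2)+C(5,3)=20; C(6,2)+C(6,3)=35; C(7,2)+C(7,3)=56; C(8,2)+C(8,3)=84. So valid n = 5, 6, 7.

Answer: 5, 6, 7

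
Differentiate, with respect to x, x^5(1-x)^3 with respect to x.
5x^4(1-x)^3 - 3x^5(1-x)^2

Product rule: 5x^{4}(1-x)^{3} + x^5·(-3)(1-x)^{2}.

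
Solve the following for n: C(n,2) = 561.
34

C(n,2) = n(n−1)/2! is increasing in n, and n(n−1) = 2!·561 = 1,122 ≈ (n−0.5)^2 gives n ≈ 34.0. Check: C(32,2) = 496, C(33,2) = 528, C(34,2) = 561 ✓. So n = 34.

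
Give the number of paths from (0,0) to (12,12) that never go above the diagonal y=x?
208,012

Reasoning: Counted by the Catalan number C_12: C_12 = C(24,12)/(12+1) = 2,704,156/13 = 208,012.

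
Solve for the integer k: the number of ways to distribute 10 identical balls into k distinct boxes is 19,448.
8
Stars and bars: the count is C(10+k−1, k−1), increasing in k. k=6: C(15,5) = 3,003, k=7: C(16,6) = 8,008, k=8: C(17,7) = 19,448 ✓. So k = 8.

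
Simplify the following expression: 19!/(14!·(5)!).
11,628

Reasoning: This is C(19,14) = 11,628.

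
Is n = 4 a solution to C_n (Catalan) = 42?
No
C_4 = C(8,4)/(4+1) = 70/5 = 14, which does not equal 42.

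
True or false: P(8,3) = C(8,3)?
False

Solution: P(8,3) = 336 and C(8,3) = 56; P(n,r) = r! × C(n,r) so P > C whenever r ≥ 2.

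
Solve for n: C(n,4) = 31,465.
31

Reasoning: C(n,4) = n(n−1)(n−2)(n−3)/4! is increasing in n, and n(n−1)(n−2)(n−3) = 4!·31,465 = 755,160 ≈ (n−1.5)^4 gives n ≈ 31.0. Check: C(29,4) = 23,751, C(30,4) = 27,405, C(31,4) = 31,465 ✓. So n = 31.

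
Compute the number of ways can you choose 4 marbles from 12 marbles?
495
C(12,4) = 12! / (4! × (12-4)!)
         = 12! / (4! × 8!)
         = 495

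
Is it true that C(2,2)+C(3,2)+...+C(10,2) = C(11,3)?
Hockey stick identity gives Σ = C(11,3) = 165; RHS C(11,3) = 165.

Answer: True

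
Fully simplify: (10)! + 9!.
3,991,680

Reasoning: (10)! + 9! = (10)·9! + 9! = (10+1)·9! = 11·9! = 3,991,680.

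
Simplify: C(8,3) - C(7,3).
21

Explanation: C(8,3) - C(7,3) = C(7,2) = 21.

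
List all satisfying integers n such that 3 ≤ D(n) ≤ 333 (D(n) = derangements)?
4, 5, 6

Explanation: Using D(n) = (n−1)[D(n−1) + D(n−2)] with D(1)=0, D(2)=1: D(3)=2; D(4)=9; D(5)=44; D(6)=265; D(7)=1,854. So valid n = 4, 5, 6.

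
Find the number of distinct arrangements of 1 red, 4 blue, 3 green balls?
280

Solution: Multinomial: 8!/(1! × 4! × 3!) = 280.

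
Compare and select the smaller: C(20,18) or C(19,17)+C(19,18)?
Equal

Explanation: By Pascal's identity: C(20,18) = C(19,17)+C(19,18) = 190. Equal.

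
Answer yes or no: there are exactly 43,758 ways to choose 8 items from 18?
Yes

Solution: C(18,8) = 43,758.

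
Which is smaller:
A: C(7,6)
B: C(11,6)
A=C(7,6)=7, B=C(11,6)=462.

Answer: A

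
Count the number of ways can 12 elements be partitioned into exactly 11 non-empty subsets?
This equals S(12,11), the Stirling number of the 2nd kind.
Using the Stirling recurrence: S(n,k) = k·S(n-1,k) + S(n-1,k-1)
S(12,11) = 11·S(11,11) + S(11,10)
         = 11·1 + 55
         = 11 + 55
         = 66

Answer: 66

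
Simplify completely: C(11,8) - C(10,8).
120

Solution: C(11,8) - C(10,8) = C(10,7) = 120.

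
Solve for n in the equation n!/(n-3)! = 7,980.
21

Working:
n!/(n-3)! = n×(n-1)×(n-2), a product of 3 consecutive integers ≈ (n−1)^3. 7,980^(1/3) + 1 ≈ 21.0; check n = 21: 21×20×19 = 7,980 ✓. So n = 21.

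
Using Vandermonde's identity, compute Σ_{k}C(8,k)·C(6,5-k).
2,002

Solution: = C(8+6,5) = C(14,5) = 2,002.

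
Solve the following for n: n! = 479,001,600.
12

Reasoning: n! is strictly increasing. 10! = 3,628,800, 11! = 39,916,800, 12! = 479,001,600 ✓. So n = 12.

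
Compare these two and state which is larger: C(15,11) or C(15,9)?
C(15,9)

Working:
C(15,11)=1,365, C(15,9)=5,005.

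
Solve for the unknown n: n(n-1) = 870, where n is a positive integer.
n² − n − 870 = 0, so n = (1 ± √(1 + 4·870))/2 = (1 ± √3,481)/2 = (1 ± 59)/2, i.e. n = 30 or n = -29. Taking the positive root, n = 30 (check: 30×29 = 870).

Answer: 30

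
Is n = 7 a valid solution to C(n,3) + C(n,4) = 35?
No

Reasoning: C(7,3) + C(7,4) = 35 + 35 = 70, which does not equal 35.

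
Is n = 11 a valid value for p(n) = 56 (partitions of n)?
Yes

Reasoning: Pentagonal recurrence p(n) = p(n−1) + p(n−2) − p(n−5) − p(n−7) + …: p(11) = p(10) + p(9) − p(6) − p(4) = 42 + 30 − 11 − 5 = 56, which equals 56.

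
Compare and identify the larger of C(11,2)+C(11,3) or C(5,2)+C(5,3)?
C(11,2)+C(11,3)

First=220, Second=20.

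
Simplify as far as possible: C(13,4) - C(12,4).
220

Solution: C(13,4) - C(12,4) = C(12,3) = 220.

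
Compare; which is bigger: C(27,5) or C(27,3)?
C(27,5)

Solution: C(27,5)=80,730, C(27,3)=2,925.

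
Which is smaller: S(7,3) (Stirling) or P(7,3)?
P(7,3)

Explanation: S(7,3) = 3·S(6,3) + S(6,2) = 3·90 + 31 = 301; P(7,3) = 210.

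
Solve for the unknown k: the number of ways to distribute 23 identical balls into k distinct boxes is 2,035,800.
8
Stars and bars: the count is C(23+k−1, k−1), increasing in k. k=6: C(28,5) = 98,280, k=7: C(29,6) = 475,020, k=8: C(30,7) = 2,035,800 ✓. So k = 8.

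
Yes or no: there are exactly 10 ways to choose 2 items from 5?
Yes

Reasoning: C(5,2) = 10.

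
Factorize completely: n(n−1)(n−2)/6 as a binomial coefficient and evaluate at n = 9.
n(n−1)(n−2)/6 = n!/(3!(n−3)!) = C(n,3). At n = 9: C(9,3) = 84.

Answer: C(n,3); C(9,3) = 84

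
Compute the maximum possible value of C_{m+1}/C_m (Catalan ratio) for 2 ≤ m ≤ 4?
C_{m+1}/C_m = 2(2m+1)/(m+2), which increases with m. Maximum at m = 4: 2·9/6 = 3.
Final answer: 3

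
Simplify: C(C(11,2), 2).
1,485

Working:
C(11,2) = 55, then C(55, 2) = 1,485.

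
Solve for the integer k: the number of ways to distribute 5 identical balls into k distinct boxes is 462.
7

Working:
Stars and bars: the count is C(5+k−1, k−1), increasing in k. k=5: C(9,4) = 126, k=6: C(10,5) = 252, k=7: C(11,6) = 462 ✓. So k = 7.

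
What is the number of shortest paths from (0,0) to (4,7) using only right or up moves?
Choose 4 rights from 11 moves: C(11,4) = 330.

Answer: 330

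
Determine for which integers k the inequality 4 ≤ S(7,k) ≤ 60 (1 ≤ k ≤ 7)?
6

Explanation: S(7,1)=1; S(7,2)=63; S(7,3)=301; S(7,4)=350; S(7,5)=140; S(7,6)=21; S(7,7)=1. So valid k = 6.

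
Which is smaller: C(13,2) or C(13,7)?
C(13,2)=78, C(13,7)=1,716.

Answer: C(13,2)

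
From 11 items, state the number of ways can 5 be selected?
462

Reasoning: C(11,5) = 11! / (5! × (11-5)!)
         = 11! / (5! × 6!)
         = 462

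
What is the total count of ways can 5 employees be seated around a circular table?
Circular arrangements: (5-1)! = 24.

Answer: 24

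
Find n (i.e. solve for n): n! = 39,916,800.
n! is strictly increasing. 9! = 362,880, 10! = 3,628,800, 11! = 39,916,800 ✓. So n = 11.

Answer: 11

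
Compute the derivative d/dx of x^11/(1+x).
(11x^10(1+x) - x^11)/(1+x)²

Working:
Quotient rule: [11x^{10}(1+x) - x^11]/(1+x)².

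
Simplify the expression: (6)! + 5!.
840

Reasoning: (6)! + 5! = (6)·5! + 5! = (6+1)·5! = 7·5! = 840.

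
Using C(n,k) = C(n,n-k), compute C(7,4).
35

Explanation: C(7,4) = C(7,3) = 35.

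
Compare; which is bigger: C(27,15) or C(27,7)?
C(27,15)

Solution: C(27,15)=17,383,860, C(27,7)=888,030.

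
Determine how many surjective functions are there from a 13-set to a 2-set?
8,190

Explanation: Onto functions = 2! × S(13,2)
First compute S(13,2) via recurrence:
Using the Stirling recurrence: S(n,k) = k·S(n-1,k) + S(n-1,k-1)
S(13,2) = 2·S(12,2) + S(12,1)
         = 2·2047 + 1
         = 4094 + 1
         = 4,095
Then: 2 × 4095 = 8,190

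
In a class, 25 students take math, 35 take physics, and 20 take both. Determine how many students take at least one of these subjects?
40

Explanation: |A∪B| = |A|+|B|-|A∩B| = 25+35-20 = 40.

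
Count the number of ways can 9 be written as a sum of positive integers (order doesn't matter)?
30

Solution: Pentagonal recurrence p(n) = p(n−1) + p(n−2) − p(n−5) − p(n−7) + …: p(9) = p(8) + p(7) − p(4) − p(2) = 22 + 15 − 5 − 2 = 30.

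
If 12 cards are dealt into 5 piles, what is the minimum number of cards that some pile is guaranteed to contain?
3

Pigeonhole: ⌈12/5⌉ = 3.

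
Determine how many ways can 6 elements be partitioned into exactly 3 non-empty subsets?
90

Solution: This equals S(6,3), the Stirling number of the 2nd kind.
Using the Stirling recurrence: S(n,k) = k·S(n-1,k) + S(n-1,k-1)
S(6,3) = 3·S(5,3) + S(5,2)
         = 3·25 + 15
         = 75 + 15
         = 90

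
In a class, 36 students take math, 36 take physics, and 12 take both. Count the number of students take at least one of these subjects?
60

Solution: |A∪B| = |A|+|B|-|A∩B| = 36+36-12 = 60.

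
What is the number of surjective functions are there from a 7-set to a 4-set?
8,400

Reasoning: Onto functions = 4! × S(7,4)
First compute S(7,4) via recurrence:
Using the Stirling recurrence: S(n,k) = k·S(n-1,k) + S(n-1,k-1)
S(7,4) = 4·S(6,4) + S(6,3)
         = 4·65 + 90
         = 260 + 90
         = 350
Then: 24 × 350 = 8,400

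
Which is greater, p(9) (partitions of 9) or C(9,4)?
C(9,4)

Explanation: Pentagonal recurrence p(n) = p(n−1) + p(n−2) − p(n−5) − p(n−7) + …: p(9) = p(8) + p(7) − p(4) − p(2) = 22 + 15 − 5 − 2 = 30; C(9,4) = 126.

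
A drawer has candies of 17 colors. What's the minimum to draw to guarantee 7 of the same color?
Worst case: 6 of each = 102. One more: 103.
Final answer: 103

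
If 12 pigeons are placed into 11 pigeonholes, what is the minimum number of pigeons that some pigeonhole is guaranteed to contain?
2

Reasoning: Pigeonhole: ⌈12/11⌉ = 2.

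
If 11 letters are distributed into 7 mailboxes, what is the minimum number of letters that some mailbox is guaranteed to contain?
2
Pigeonhole: ⌈11/7⌉ = 2.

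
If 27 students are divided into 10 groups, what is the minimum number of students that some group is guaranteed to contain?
Pigeonhole: ⌈27/10⌉ = 3.

Answer: 3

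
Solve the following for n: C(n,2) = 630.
36
C(n,2) = n(n−1)/2! is increasing in n, and n(n−1) = 2!·630 = 1,260 ≈ (n−0.5)^2 gives n ≈ 36.0. Check: C(34,2) = 561, C(35,2) = 595, C(36,2) = 630 ✓. So n = 36.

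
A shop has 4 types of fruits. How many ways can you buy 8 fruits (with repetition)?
165

Explanation: Stars and bars: C(8+4-1, 8) = C(11, 8) = 165.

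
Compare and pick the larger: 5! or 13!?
13!

5!=120, 13!=6,227,020,800. 13! > 5!.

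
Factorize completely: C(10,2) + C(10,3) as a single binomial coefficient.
By Pascal's identity: C(10,2) + C(10,3) = C(11,3) = 165.
Final answer: C(11,3)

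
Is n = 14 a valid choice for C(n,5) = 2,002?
Yes

Working:
C(14,5) = 14·13·12·11·10/5! = 240,240/120 = 2,002, which equals 2,002.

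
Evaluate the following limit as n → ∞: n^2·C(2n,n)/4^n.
∞

Explanation: C(2n,n) ~ 4^n/√(πn), so n^2·C(2n,n)/4^n ~ n^(2 − 1/2)/√π → ∞.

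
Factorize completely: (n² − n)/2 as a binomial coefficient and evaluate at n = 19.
C(n,2); C(19,2) = 171

Reasoning: (n² − n)/2 = n(n−1)/2 = C(n,2). At n = 19: C(19,2) = 171.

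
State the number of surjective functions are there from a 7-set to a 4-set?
8,400

Solution: Onto functions = 4! × S(7,4)
First compute S(7,4) via recurrence:
Using the Stirling recurrence: S(n,k) = k·S(n-1,k) + S(n-1,k-1)
S(7,4) = 4·S(6,4) + S(6,3)
         = 4·65 + 90
         = 260 + 90
         = 350
Then: 24 × 350 = 8,400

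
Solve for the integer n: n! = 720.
n! is strictly increasing. 4! = 24, 5! = 120, 6! = 720 ✓. So n = 6.
Final answer: 6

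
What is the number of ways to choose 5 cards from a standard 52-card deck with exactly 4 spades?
27,885

Solution: 13 spades and 39 non-spades: C(13,4) × C(39,1) = 715 × 39 = 27,885.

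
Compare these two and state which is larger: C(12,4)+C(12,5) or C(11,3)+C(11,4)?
C(12,4)+C(12,5)

Solution: First=1,287, Second=495.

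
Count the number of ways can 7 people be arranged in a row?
5,040

Working:
Arrangements of 7 distinct objects: 7! = 5,040.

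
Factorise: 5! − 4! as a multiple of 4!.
4 × 4! = 96

Solution: 5! − 4! = 5·4! − 4! = (5 − 1)·4! = 4 × 4! = 96.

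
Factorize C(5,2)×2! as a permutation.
P(5,2)

Solution: C(5,2)×2! = [5!/(2!(3)!)]×2! = 5!/(3)! = P(5,2) = 20.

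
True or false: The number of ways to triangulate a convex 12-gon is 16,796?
True

Triangulations of a convex 12-gon are counted by the Catalan number C_10: C_10 = C(20,10)/(10+1) = 184,756/11 = 16,796.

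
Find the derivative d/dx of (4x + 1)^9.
Chain rule: 9(4x+1)^{8} × 4 = 36(4x+1)^{8}.
Final answer: 36(4x + 1)^8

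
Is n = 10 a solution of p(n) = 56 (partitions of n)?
No

Explanation: Pentagonal recurrence p(n) = p(n−1) + p(n−2) − p(n−5) − p(n−7) + …: p(10) = p(9) + p(8) − p(5) − p(3) = 30 + 22 − 7 − 3 = 42, which does not equal 56.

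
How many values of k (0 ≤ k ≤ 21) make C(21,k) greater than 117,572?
Row 21 is unimodal and symmetric about k=21/2. C(21,7)=116,280 ≤ 117,572; C(21,8)=203,490 > 117,572; by symmetry C(21,k) > 117,572 for k = 8..13. That's 13 - 8 + 1 = 6 values.
Final answer: 6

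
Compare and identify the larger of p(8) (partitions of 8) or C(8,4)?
C(8,4)
Pentagonal recurrence p(n) = p(n−1) + p(n−2) − p(n−5) − p(n−7) + …: p(8) = p(7) + p(6) − p(3) − p(1) = 15 + 11 − 3 − 1 = 22; C(8,4) = 70.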